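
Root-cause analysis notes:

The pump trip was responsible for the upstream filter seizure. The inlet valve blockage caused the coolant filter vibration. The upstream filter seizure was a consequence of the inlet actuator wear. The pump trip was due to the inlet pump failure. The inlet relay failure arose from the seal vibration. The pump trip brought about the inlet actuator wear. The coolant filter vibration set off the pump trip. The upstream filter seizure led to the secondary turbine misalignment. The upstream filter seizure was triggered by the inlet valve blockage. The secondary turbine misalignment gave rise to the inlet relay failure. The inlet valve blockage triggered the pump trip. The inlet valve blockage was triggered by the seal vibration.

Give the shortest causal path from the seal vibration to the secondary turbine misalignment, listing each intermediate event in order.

the seal vibration → the inlet valve blockage → the upstream filter seizure → the secondary turbine misalignment

the seal vibration → the inlet valve blockage
the inlet valve blockage → the upstream filter seizure
the upstream filter seizure → the secondary turbine misalignment
Length: 3 steps.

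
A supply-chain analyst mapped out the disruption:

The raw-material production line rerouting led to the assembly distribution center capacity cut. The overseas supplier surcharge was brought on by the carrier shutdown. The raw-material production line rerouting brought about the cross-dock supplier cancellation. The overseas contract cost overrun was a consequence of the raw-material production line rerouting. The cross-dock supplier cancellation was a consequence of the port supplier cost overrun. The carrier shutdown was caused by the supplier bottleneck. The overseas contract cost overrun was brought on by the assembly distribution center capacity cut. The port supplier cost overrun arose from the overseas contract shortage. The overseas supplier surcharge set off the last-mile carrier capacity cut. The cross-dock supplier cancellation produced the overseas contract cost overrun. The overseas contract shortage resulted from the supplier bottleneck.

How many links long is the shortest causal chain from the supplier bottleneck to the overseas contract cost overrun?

Shortest chain: the supplier bottleneck → the overseas contract shortage → the port supplier cost overrun → the cross-dock supplier cancellation → the overseas contract cost overrun.

4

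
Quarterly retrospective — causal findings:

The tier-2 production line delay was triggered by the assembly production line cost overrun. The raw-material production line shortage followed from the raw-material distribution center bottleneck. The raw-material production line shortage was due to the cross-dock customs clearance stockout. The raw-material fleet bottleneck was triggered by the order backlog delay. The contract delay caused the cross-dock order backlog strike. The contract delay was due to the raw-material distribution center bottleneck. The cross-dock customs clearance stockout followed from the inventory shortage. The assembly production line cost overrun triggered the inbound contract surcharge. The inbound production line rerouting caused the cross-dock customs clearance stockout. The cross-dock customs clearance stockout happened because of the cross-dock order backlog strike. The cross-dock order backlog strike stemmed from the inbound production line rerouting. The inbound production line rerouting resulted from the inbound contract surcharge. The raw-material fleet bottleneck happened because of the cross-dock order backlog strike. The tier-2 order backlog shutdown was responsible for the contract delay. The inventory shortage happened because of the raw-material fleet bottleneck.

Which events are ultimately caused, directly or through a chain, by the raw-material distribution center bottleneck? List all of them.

the contract delay, the cross-dock customs clearance stockout, the cross-dock order backlog strike, the inventory shortage, the raw-material fleet bottleneck, the raw-material production line shortage

Direct effects: the contract delay, the raw-material production line shortage.
2 steps out: the cross-dock order backlog strike.
3 steps out: the raw-material fleet bottleneck, the cross-dock customs clearance stockout.
4 steps out: the inventory shortage.
Not reachable from it: the assembly production line cost overrun, the tier-2 production line delay, the tier-2 order backlog shutdown, the inbound contract surcharge, the order backlog delay, the inbound production line rerouting.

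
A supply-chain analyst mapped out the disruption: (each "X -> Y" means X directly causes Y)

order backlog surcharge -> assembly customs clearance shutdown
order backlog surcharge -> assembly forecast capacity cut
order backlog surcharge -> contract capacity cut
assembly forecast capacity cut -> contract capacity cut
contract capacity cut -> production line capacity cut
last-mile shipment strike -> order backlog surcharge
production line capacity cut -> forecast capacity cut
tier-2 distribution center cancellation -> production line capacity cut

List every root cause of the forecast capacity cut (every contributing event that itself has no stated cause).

the last-mile shipment strike, the tier-2 distribution center cancellation

Tracing upstream from the forecast capacity cut: the forecast capacity cut ← the production line capacity cut ← the contract capacity cut ← the order backlog surcharge ← the last-mile shipment strike.
A separate upstream branch: the forecast capacity cut ← the production line capacity cut ← the tier-2 distribution center cancellation.
Each of those chain origins has no stated cause.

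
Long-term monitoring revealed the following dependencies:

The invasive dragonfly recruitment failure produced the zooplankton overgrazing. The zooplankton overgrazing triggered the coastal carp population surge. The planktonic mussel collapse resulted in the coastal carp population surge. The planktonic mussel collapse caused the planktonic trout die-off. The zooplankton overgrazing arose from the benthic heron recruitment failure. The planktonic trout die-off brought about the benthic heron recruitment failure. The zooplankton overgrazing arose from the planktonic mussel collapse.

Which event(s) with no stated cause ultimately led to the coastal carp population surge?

Tracing upstream from the coastal carp population surge: the coastal carp population surge ← the planktonic mussel collapse.
A separate upstream branch: the coastal carp population surge ← the zooplankton overgrazing ← the invasive dragonfly recruitment failure.
Each of those chain origins has no stated cause.

the invasive dragonfly recruitment failure, the planktonic mussel collapse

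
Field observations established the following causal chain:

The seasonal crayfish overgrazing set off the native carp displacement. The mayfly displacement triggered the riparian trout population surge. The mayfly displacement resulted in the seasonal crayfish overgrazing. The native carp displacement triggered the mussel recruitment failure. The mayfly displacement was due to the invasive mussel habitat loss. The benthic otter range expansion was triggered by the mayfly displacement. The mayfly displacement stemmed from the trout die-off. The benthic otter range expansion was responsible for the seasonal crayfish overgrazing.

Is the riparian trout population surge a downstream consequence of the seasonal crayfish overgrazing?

No

The seasonal crayfish overgrazing leads to the native carp displacement, the mussel recruitment failure; the riparian trout population surge is not among them.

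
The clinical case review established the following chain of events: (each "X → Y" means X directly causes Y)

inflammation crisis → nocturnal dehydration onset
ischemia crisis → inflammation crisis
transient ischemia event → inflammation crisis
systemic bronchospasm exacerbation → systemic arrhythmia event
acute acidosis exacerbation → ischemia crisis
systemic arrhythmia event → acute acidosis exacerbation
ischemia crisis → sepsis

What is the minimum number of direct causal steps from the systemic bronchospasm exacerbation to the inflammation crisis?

Shortest chain: the systemic bronchospasm exacerbation → the systemic arrhythmia event → the acute acidosis exacerbation → the ischemia crisis → the inflammation crisis.

4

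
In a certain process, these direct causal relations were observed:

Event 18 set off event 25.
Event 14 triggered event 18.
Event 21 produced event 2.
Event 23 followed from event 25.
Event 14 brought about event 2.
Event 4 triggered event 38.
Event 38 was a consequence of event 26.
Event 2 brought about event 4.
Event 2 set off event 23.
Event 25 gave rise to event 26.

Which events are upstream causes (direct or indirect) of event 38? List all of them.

event 14, event 18, event 2, event 21, event 25, event 26, event 4

Immediate causes of event 38: event 26, event 4.
Further upstream: event 14, event 18, event 25, event 2, event 21.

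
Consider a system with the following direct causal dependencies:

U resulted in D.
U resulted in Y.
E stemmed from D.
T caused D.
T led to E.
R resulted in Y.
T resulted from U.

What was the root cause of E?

Tracing upstream from E: E ← T ← U.
U has no stated cause, so it is the root.

U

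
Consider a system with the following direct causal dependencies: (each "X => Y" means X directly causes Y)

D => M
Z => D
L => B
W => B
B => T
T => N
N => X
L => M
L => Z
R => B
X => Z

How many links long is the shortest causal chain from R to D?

Shortest chain: R → B → T → N → X → Z → D.

6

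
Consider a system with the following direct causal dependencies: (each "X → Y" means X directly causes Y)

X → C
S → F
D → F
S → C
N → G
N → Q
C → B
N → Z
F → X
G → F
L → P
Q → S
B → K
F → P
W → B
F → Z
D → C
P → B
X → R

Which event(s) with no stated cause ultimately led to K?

Tracing upstream from K: K ← B ← C ← S ← Q ← N.
A separate upstream branch: K ← B ← C ← D.
A separate upstream branch: K ← B ← P ← L.
A separate upstream branch: K ← B ← W.
Each of those chain origins has no stated cause.

D, L, N, W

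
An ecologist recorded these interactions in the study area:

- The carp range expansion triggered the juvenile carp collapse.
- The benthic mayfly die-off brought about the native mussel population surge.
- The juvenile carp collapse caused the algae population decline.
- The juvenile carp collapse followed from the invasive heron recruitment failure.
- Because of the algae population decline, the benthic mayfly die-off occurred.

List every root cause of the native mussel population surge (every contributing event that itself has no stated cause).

the carp range expansion, the invasive heron recruitment failure

Tracing upstream from the native mussel population surge: the native mussel population surge ← the benthic mayfly die-off ← the algae population decline ← the juvenile carp collapse ← the invasive heron recruitment failure.
A separate upstream branch: the native mussel population surge ← the benthic mayfly die-off ← the algae population decline ← the juvenile carp collapse ← the carp range expansion.
Each of those chain origins has no stated cause.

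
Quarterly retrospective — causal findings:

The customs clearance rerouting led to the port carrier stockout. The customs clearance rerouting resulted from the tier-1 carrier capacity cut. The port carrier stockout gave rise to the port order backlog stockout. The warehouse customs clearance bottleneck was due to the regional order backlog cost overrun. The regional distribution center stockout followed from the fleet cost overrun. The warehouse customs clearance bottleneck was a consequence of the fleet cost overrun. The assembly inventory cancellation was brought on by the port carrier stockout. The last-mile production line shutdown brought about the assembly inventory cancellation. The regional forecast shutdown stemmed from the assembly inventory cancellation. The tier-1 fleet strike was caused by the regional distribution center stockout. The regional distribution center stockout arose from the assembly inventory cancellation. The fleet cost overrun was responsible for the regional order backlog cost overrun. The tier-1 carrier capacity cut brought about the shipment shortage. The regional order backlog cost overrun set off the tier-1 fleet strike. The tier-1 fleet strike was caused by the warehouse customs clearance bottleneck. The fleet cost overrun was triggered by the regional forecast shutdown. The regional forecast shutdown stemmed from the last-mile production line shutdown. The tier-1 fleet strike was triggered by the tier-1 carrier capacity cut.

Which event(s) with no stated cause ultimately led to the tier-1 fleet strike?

the last-mile production line shutdown, the tier-1 carrier capacity cut

Tracing upstream from the tier-1 fleet strike: the tier-1 fleet strike ← the tier-1 carrier capacity cut.
A separate upstream branch: the tier-1 fleet strike ← the regional distribution center stockout ← the assembly inventory cancellation ← the last-mile production line shutdown.
Each of those chain origins has no stated cause.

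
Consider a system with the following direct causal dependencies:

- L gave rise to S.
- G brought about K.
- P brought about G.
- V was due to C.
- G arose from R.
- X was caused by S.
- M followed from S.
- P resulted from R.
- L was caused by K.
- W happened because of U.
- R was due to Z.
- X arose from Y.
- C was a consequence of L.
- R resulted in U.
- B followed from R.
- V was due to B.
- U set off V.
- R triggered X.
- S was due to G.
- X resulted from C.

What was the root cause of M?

Tracing upstream from M: M ← S ← G ← R ← Z.
Z has no stated cause, so it is the root.

Z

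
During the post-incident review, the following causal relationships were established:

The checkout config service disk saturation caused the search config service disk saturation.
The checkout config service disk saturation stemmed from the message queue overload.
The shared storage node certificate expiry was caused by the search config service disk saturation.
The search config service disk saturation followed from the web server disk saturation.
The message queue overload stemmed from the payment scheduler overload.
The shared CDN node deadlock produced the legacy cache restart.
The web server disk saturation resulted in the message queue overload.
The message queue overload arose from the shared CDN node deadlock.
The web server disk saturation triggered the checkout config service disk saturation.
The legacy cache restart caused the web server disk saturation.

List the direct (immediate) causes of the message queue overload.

Upstream contributors include the legacy cache restart, but only the payment scheduler overload, the shared CDN node deadlock, the web server disk saturation feed directly into the message queue overload.

the payment scheduler overload, the shared CDN node deadlock, the web server disk saturation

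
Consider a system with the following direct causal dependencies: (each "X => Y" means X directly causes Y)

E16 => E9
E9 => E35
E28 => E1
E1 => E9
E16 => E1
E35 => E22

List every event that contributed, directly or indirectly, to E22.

Immediate cause of E22: E35.
Further upstream: E16, E1, E9, E28.

E1, E16, E28, E35, E9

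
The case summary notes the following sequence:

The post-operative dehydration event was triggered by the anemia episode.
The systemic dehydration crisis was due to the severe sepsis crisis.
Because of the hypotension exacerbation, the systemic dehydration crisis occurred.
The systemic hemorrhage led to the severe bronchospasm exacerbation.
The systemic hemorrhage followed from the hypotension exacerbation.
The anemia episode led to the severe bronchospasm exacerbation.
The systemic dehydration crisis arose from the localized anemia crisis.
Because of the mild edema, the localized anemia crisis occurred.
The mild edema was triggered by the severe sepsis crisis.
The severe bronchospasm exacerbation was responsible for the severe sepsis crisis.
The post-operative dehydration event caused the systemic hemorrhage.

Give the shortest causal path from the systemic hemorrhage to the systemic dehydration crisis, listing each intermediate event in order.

the systemic hemorrhage → the severe bronchospasm exacerbation
the severe bronchospasm exacerbation → the severe sepsis crisis
the severe sepsis crisis → the systemic dehydration crisis
Length: 3 steps.

the systemic hemorrhage → the severe bronchospasm exacerbation → the severe sepsis crisis → the systemic dehydration crisis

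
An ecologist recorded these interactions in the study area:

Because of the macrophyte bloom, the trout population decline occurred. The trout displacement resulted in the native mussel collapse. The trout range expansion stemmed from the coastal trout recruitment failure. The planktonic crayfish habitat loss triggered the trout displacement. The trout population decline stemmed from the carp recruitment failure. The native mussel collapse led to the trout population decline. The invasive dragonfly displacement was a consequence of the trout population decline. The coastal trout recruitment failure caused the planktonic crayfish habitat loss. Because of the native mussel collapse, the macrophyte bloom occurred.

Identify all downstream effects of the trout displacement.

Direct effects: the native mussel collapse.
2 steps out: the macrophyte bloom, the trout population decline.
3 steps out: the invasive dragonfly displacement.
Not reachable from it: the coastal trout recruitment failure, the planktonic crayfish habitat loss, the trout range expansion, the carp recruitment failure.

the invasive dragonfly displacement, the macrophyte bloom, the native mussel collapse, the trout population decline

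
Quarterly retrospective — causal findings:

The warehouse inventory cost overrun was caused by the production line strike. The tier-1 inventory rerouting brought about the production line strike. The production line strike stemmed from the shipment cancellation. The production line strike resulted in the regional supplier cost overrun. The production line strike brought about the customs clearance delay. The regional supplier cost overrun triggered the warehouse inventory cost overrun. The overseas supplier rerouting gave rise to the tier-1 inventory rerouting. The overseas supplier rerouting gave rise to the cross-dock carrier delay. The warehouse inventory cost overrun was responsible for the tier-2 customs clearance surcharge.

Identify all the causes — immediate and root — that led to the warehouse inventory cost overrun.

the overseas supplier rerouting, the production line strike, the regional supplier cost overrun, the shipment cancellation, the tier-1 inventory rerouting

Immediate causes of the warehouse inventory cost overrun: the production line strike, the regional supplier cost overrun.
Further upstream: the overseas supplier rerouting, the tier-1 inventory rerouting, the shipment cancellation.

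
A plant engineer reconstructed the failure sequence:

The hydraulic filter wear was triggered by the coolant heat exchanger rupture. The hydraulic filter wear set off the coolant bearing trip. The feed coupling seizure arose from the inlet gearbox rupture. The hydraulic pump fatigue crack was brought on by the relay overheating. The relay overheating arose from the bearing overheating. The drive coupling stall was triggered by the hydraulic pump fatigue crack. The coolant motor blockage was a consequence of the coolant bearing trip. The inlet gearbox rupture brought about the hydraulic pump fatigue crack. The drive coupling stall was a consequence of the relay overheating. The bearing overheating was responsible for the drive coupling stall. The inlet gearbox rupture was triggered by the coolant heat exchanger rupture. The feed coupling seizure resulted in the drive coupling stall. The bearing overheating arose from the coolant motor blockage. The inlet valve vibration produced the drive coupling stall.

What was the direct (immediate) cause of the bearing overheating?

Upstream contributors include the coolant heat exchanger rupture, the hydraulic filter wear, the coolant bearing trip, but only the coolant motor blockage feeds directly into the bearing overheating.

the coolant motor blockage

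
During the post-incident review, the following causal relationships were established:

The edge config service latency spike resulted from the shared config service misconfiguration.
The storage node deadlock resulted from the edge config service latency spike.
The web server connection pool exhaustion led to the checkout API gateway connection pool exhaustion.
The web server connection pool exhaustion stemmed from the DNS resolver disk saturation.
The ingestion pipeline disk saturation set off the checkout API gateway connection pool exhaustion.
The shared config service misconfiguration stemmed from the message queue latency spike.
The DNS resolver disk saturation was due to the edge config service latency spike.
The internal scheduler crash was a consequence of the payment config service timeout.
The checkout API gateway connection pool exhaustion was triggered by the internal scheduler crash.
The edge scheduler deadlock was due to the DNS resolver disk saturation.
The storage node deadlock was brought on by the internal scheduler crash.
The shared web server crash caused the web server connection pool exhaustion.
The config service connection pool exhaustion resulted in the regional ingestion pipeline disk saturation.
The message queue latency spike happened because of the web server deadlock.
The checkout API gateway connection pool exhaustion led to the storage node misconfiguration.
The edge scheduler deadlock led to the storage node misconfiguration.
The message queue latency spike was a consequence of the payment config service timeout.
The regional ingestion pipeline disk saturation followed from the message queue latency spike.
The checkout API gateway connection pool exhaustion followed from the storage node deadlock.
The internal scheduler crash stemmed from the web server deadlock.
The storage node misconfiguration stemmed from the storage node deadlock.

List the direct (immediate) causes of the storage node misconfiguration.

the checkout API gateway connection pool exhaustion, the edge scheduler deadlock, the storage node deadlock

Upstream contributors include the payment config service timeout, the web server deadlock, the message queue latency spike, the shared config service misconfiguration, the shared web server crash, the edge config service latency spike, the DNS resolver disk saturation, the web server connection pool exhaustion, the ingestion pipeline disk saturation, the internal scheduler crash, but only the checkout API gateway connection pool exhaustion, the edge scheduler deadlock, the storage node deadlock feed directly into the storage node misconfiguration.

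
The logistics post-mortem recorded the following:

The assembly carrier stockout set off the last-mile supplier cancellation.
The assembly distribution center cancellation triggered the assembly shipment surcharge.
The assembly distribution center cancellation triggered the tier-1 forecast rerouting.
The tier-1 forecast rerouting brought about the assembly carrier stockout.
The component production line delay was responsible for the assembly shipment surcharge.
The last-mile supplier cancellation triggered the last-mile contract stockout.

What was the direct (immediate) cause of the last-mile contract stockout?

the last-mile supplier cancellation

Upstream contributors include the assembly distribution center cancellation, the tier-1 forecast rerouting, the assembly carrier stockout, but only the last-mile supplier cancellation feeds directly into the last-mile contract stockout.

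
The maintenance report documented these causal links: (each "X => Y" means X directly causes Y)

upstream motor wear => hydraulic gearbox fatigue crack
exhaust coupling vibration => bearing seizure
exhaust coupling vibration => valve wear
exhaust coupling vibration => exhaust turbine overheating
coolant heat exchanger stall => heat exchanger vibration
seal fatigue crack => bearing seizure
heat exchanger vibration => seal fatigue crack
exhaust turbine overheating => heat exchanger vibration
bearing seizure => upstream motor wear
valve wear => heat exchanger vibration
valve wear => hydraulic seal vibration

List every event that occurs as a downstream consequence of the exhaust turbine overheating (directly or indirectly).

Direct effects: the heat exchanger vibration.
2 steps out: the seal fatigue crack.
3 steps out: the bearing seizure.
4 steps out: the upstream motor wear.
5 steps out: the hydraulic gearbox fatigue crack.
Not reachable from it: the exhaust coupling vibration, the valve wear, the hydraulic seal vibration, the coolant heat exchanger stall.

the bearing seizure, the heat exchanger vibration, the hydraulic gearbox fatigue crack, the seal fatigue crack, the upstream motor wear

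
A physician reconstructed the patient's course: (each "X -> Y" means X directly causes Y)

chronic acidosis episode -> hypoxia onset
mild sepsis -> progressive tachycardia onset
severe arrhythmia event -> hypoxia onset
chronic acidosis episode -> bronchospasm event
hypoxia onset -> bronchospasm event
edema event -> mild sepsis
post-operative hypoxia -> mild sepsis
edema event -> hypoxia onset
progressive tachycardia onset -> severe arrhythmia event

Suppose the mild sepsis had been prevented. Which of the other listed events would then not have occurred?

the progressive tachycardia onset, the severe arrhythmia event

Downstream of the mild sepsis: the progressive tachycardia onset, the severe arrhythmia event, the hypoxia onset, the bronchospasm event.
Of those, still caused via another path: the hypoxia onset, the bronchospasm event.
The remainder have no surviving cause.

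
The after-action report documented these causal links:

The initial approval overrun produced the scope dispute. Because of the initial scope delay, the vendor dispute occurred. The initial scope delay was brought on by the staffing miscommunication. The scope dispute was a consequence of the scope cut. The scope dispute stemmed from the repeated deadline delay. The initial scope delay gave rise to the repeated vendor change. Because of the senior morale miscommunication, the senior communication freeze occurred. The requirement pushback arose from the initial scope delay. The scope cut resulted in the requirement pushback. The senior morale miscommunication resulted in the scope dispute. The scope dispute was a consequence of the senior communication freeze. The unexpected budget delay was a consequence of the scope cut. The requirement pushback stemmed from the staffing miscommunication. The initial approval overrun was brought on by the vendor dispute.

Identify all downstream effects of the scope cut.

the requirement pushback, the scope dispute, the unexpected budget delay

Direct effects: the unexpected budget delay, the requirement pushback, the scope dispute.
Not reachable from it: the senior morale miscommunication, the staffing miscommunication, the initial scope delay, the senior communication freeze, the repeated deadline delay, the vendor dispute, the initial approval overrun, the repeated vendor change.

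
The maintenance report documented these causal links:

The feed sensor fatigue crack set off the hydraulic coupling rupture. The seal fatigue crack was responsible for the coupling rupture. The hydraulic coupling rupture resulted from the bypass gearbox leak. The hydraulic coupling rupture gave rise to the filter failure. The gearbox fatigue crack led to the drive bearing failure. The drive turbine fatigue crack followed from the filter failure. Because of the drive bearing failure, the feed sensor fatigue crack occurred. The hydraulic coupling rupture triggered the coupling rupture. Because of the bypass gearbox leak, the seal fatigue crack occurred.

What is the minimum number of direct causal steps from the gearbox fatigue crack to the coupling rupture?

Shortest chain: the gearbox fatigue crack → the drive bearing failure → the feed sensor fatigue crack → the hydraulic coupling rupture → the coupling rupture.

4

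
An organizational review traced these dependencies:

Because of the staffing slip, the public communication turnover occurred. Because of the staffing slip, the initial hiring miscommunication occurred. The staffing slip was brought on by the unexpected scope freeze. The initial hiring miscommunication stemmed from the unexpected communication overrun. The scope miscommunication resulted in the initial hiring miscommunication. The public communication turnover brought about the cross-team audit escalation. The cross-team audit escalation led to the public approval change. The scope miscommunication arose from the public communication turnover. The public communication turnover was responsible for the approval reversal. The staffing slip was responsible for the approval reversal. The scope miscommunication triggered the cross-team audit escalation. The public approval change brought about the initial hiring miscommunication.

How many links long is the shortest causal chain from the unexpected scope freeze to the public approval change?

4

Shortest chain: the unexpected scope freeze → the staffing slip → the public communication turnover → the cross-team audit escalation → the public approval change.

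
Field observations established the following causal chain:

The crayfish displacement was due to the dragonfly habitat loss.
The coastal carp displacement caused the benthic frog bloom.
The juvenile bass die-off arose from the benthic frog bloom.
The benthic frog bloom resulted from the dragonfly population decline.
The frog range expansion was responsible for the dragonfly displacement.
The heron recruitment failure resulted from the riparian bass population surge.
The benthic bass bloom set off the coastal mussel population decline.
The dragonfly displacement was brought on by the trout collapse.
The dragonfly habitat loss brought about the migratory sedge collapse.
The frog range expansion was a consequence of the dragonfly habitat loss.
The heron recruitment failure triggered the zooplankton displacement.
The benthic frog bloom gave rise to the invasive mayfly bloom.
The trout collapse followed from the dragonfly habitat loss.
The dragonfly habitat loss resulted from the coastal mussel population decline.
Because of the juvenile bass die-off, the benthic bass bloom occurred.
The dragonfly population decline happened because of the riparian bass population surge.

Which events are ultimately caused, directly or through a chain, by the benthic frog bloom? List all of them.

Direct effects: the juvenile bass die-off, the invasive mayfly bloom.
2 steps out: the benthic bass bloom.
3 steps out: the coastal mussel population decline.
4 steps out: the dragonfly habitat loss.
5 steps out: the migratory sedge collapse, the crayfish displacement, the frog range expansion, the trout collapse.
6 steps out: the dragonfly displacement.
Not reachable from it: the riparian bass population surge, the dragonfly population decline, the coastal carp displacement, the heron recruitment failure, the zooplankton displacement.

the benthic bass bloom, the coastal mussel population decline, the crayfish displacement, the dragonfly displacement, the dragonfly habitat loss, the frog range expansion, the invasive mayfly bloom, the juvenile bass die-off, the migratory sedge collapse, the trout collapse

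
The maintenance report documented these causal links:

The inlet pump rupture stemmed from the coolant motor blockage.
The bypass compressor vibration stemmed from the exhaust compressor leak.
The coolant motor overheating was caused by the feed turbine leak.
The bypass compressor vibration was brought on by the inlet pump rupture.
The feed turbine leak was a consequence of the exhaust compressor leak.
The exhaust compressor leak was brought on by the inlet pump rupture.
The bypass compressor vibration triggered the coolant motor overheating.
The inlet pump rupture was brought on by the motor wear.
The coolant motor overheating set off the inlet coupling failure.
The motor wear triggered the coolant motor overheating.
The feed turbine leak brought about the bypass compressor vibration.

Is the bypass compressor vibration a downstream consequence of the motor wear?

There is a causal chain: the motor wear → the inlet pump rupture → the bypass compressor vibration.

Yes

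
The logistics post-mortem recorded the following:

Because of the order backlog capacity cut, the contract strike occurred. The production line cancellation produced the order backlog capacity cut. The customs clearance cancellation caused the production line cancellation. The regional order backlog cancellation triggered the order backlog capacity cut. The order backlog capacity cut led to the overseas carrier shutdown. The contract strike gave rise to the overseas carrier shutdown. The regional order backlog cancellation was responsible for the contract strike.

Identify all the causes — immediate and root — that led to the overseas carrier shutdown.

the contract strike, the customs clearance cancellation, the order backlog capacity cut, the production line cancellation, the regional order backlog cancellation

Immediate causes of the overseas carrier shutdown: the order backlog capacity cut, the contract strike.
Further upstream: the regional order backlog cancellation, the customs clearance cancellation, the production line cancellation.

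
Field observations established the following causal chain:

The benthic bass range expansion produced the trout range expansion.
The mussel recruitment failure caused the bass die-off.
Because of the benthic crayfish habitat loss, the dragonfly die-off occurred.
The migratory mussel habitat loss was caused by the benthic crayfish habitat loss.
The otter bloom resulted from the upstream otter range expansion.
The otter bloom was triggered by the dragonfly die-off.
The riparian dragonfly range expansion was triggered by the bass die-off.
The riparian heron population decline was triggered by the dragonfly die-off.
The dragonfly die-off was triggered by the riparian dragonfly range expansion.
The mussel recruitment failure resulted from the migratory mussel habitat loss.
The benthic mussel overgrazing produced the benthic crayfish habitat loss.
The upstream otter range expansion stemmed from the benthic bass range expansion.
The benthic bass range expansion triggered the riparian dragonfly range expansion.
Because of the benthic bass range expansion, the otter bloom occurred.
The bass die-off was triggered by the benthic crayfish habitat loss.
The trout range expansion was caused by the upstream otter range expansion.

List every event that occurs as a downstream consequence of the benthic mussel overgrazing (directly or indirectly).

Direct effects: the benthic crayfish habitat loss.
2 steps out: the migratory mussel habitat loss, the bass die-off, the dragonfly die-off.
3 steps out: the mussel recruitment failure, the riparian dragonfly range expansion, the riparian heron population decline, the otter bloom.
Not reachable from it: the benthic bass range expansion, the upstream otter range expansion, the trout range expansion.

the bass die-off, the benthic crayfish habitat loss, the dragonfly die-off, the migratory mussel habitat loss, the mussel recruitment failure, the otter bloom, the riparian dragonfly range expansion, the riparian heron population decline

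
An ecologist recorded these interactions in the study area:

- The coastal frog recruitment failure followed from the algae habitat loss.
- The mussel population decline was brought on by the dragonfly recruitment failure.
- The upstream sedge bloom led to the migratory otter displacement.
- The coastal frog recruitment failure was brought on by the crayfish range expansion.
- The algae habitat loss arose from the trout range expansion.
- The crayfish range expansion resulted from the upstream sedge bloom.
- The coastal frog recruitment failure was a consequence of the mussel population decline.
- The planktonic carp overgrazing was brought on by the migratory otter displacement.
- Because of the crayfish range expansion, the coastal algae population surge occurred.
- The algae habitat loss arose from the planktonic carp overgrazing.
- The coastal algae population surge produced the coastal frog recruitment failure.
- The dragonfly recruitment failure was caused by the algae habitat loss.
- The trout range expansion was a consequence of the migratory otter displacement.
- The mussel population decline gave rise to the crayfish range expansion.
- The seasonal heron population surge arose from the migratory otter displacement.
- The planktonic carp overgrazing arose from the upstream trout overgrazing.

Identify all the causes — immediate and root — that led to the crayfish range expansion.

the algae habitat loss, the dragonfly recruitment failure, the migratory otter displacement, the mussel population decline, the planktonic carp overgrazing, the trout range expansion, the upstream sedge bloom, the upstream trout overgrazing

Immediate causes of the crayfish range expansion: the upstream sedge bloom, the mussel population decline.
Further upstream: the migratory otter displacement, the planktonic carp overgrazing, the trout range expansion, the algae habitat loss, the dragonfly recruitment failure, the upstream trout overgrazing.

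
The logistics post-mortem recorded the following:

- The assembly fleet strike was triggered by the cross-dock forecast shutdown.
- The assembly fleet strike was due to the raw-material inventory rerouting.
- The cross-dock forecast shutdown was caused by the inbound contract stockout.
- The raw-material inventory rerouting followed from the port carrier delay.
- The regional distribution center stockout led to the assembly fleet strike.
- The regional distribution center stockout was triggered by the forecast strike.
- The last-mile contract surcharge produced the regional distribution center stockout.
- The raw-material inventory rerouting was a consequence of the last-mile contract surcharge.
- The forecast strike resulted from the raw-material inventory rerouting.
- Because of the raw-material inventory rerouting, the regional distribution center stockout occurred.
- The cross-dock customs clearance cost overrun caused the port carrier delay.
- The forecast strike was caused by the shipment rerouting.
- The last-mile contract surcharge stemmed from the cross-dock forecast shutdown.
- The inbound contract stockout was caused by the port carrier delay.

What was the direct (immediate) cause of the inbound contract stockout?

Upstream contributors include the cross-dock customs clearance cost overrun, but only the port carrier delay feeds directly into the inbound contract stockout.

the port carrier delay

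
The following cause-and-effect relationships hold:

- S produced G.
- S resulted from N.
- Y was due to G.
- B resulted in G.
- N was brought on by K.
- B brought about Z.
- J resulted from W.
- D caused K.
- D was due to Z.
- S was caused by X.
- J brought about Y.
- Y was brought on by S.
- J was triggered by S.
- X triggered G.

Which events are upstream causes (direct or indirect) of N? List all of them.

Immediate cause of N: K.
Further upstream: B, Z, D.

B, D, K, Z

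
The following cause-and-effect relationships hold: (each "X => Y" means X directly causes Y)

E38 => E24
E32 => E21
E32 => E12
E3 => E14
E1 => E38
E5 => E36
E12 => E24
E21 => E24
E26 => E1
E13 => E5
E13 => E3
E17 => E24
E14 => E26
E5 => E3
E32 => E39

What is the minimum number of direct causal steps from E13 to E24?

Shortest chain: E13 → E3 → E14 → E26 → E1 → E38 → E24.

6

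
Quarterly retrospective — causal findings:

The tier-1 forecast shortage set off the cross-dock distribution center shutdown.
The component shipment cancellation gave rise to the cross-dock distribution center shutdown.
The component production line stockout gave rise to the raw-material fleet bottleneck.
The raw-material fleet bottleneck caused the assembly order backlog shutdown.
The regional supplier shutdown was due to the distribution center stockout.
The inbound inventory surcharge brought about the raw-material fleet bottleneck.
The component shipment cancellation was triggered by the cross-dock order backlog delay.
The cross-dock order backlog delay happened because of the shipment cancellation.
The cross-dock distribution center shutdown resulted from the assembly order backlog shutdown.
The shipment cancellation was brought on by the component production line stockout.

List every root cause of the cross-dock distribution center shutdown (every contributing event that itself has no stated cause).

Tracing upstream from the cross-dock distribution center shutdown: the cross-dock distribution center shutdown ← the assembly order backlog shutdown ← the raw-material fleet bottleneck ← the component production line stockout.
A separate upstream branch: the cross-dock distribution center shutdown ← the assembly order backlog shutdown ← the raw-material fleet bottleneck ← the inbound inventory surcharge.
A separate upstream branch: the cross-dock distribution center shutdown ← the tier-1 forecast shortage.
Each of those chain origins has no stated cause.

the component production line stockout, the inbound inventory surcharge, the tier-1 forecast shortage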